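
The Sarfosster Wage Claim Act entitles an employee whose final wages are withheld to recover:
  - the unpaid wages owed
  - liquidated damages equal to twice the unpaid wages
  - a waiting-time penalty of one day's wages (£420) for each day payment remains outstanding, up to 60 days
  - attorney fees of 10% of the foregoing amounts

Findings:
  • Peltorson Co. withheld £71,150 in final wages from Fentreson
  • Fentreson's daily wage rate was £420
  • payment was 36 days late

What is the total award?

Total award: £251,427

Doubled: 2 × £71,150 = £142,300
Penalty days: min(36, 60) = 36
Waiting-time penalty: 36 × £420 = £15,120
Subtotal: £71,150 + £142,300 + £15,120 = £228,570
Attorney fees: 10% of £228,570 = £22,857
Total award: £228,570 + £22,857 = £251,427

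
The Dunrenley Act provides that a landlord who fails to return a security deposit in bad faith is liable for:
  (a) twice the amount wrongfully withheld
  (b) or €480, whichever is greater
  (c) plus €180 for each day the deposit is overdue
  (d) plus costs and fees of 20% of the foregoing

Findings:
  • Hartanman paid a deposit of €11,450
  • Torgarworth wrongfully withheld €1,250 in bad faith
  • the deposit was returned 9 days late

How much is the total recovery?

€4,944

Doubled: 2 × €1,250 = €2,500
Minimum €480: €2,500 meets the minimum, no increase.
Late-return penalty: 9 × €180 = €1,620
Damages plus late penalty: €2,500 + €1,620 = €4,120
Costs and fees: 20% of €4,120 = €824
Total recovery: €4,120 + €824 = €4,944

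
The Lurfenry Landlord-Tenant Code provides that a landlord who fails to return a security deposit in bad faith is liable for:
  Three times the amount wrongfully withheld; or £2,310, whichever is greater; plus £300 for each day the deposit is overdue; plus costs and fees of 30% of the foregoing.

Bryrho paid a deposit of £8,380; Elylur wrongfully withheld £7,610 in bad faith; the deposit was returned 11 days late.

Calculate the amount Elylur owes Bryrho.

£33,969

Trebled: 3 × £7,610 = £22,830
Minimum £2,310: £22,830 meets the minimum, no increase.
Late-return penalty: 11 × £300 = £3,300
Damages plus late penalty: £22,830 + £3,300 = £26,130
Costs and fees: 30% of £26,130 = £7,839
Total recovery: £26,130 + £7,839 = £33,969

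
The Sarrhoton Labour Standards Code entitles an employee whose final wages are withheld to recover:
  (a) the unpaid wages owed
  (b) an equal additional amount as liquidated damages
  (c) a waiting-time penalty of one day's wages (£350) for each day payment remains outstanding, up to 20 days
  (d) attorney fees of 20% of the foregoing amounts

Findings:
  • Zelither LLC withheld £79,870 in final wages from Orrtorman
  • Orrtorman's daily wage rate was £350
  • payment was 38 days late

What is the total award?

Total award: £200,088

Liquidated damages (equal amount): £79,870
Penalty days: min(38, 20) = 20
Waiting-time penalty: 20 × £350 = £7,000
Subtotal: £79,870 + £79,870 + £7,000 = £166,740
Attorney fees: 20% of £166,740 = £33,348
Total award: £166,740 + £33,348 = £200,088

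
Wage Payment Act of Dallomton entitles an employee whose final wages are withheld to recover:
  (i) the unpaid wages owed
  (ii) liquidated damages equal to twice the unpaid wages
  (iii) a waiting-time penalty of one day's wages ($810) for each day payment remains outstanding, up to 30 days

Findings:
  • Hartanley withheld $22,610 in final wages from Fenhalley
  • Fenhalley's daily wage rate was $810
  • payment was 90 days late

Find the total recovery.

Total award: $92,130

Doubled: 2 × $22,610 = $45,220
Penalty days: min(90, 30) = 30
Waiting-time penalty: 30 × $810 = $24,300
Total award: $22,610 + $45,220 + $24,300 = $92,130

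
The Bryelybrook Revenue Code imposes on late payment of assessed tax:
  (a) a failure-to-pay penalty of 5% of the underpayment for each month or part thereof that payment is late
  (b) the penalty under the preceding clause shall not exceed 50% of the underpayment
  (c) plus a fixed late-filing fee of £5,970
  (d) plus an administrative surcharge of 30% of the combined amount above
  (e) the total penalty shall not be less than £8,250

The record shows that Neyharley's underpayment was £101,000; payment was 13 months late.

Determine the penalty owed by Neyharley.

£73,411

Accrued rate: 5% × 13 = 65%, capped at 50% → 50%
Failure-to-pay penalty: 50% of £101,000 = £50,500
Penalty before surcharge: £50,500 + £5,970 = £56,470
Administrative surcharge: 30% of £56,470 = £16,941
Total penalty: £56,470 + £16,941 = £73,411
Minimum £8,250: £73,411 meets the minimum, no increase.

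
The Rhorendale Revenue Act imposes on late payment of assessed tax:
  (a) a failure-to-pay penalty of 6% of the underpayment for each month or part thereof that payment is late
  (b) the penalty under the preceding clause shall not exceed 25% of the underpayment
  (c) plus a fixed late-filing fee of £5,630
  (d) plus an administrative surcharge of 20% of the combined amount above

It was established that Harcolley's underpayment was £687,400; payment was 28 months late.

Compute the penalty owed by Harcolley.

£212,976

Accrued rate: 6% × 28 = 168%, capped at 25% → 25%
Failure-to-pay penalty: 25% of £687,400 = £171,850
Penalty before surcharge: £171,850 + £5,630 = £177,480
Administrative surcharge: 20% of £177,480 = £35,496
Total penalty: £177,480 + £35,496 = £212,976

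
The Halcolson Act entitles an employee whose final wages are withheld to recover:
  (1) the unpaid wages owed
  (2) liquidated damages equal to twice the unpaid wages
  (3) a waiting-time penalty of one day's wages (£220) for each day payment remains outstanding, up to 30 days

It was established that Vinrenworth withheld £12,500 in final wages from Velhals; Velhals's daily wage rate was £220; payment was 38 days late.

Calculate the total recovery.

£44,100

Doubled: 2 × £12,500 = £25,000
Penalty days: min(38, 30) = 30
Waiting-time penalty: 30 × £220 = £6,600
Total award: £12,500 + £25,000 + £6,600 = £44,100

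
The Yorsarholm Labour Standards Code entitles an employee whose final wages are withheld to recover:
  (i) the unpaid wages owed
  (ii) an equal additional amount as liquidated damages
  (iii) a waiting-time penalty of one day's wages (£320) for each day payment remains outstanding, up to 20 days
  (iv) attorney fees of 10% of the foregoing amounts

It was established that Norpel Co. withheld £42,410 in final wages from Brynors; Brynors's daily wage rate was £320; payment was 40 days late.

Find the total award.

£100,342

Liquidated damages (equal amount): £42,410
Penalty days: min(40, 20) = 20
Waiting-time penalty: 20 × £320 = £6,400
Subtotal: £42,410 + £42,410 + £6,400 = £91,220
Attorney fees: 10% of £91,220 = £9,122
Total award: £91,220 + £9,122 = £100,342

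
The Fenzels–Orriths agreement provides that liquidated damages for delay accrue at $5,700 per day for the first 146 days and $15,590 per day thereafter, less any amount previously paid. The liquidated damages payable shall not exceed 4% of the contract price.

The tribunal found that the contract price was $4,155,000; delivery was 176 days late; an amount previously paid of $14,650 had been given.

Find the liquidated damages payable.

$166,200

First 146 days: 146 × $5,700 = $832,200
Remaining days: (176 − 146) × $15,590 = $467,700
Accrued per-day damages: $832,200 + $467,700 = $1,299,900
Less amount previously paid: $1,299,900 − $14,650 = $1,285,250
Cap: 4% of $4,155,000 = $166,200
Cap at $166,200: $1,285,250 exceeds the cap → $166,200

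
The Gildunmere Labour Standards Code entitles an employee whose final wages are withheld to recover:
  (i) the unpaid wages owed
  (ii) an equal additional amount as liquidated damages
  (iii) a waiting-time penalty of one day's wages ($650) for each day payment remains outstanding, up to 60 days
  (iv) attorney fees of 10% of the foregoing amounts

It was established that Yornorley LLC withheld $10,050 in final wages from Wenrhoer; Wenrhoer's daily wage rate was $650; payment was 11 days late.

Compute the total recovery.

Liquidated damages (equal amount): $10,050
Penalty days: min(11, 60) = 11
Waiting-time penalty: 11 × $650 = $7,150
Subtotal: $10,050 + $10,050 + $7,150 = $27,250
Attorney fees: 10% of $27,250 = $2,725
Total award: $27,250 + $2,725 = $29,975

$29,975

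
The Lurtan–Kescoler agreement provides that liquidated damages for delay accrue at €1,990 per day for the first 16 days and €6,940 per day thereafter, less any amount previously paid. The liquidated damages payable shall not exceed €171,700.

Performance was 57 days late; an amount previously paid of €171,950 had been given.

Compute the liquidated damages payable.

€144,430

First 16 days: 16 × €1,990 = €31,840
Remaining days: (57 − 16) × €6,940 = €284,540
Accrued per-day damages: €31,840 + €284,540 = €316,380
Less amount previously paid: €316,380 − €171,950 = €144,430
Cap at €171,700: €144,430 is within the cap, no reduction.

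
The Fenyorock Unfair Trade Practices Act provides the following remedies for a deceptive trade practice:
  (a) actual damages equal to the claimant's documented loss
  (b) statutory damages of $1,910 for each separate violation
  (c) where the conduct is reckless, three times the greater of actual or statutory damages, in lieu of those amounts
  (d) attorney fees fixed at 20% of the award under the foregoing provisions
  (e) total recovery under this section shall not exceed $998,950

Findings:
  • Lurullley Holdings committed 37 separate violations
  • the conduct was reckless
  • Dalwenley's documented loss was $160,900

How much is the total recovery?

Total recovery: $579,240

Statutory damages: 37 × $1,910 = $70,670
Greater of actual damages ($160,900) or statutory damages ($70,670): $160,900
Trebled: 3 × $160,900 = $482,700
Attorney fees: 20% of $482,700 = $96,540
Total before cap: $482,700 + $96,540 = $579,240
Cap at $998,950: $579,240 is within the cap, no reduction.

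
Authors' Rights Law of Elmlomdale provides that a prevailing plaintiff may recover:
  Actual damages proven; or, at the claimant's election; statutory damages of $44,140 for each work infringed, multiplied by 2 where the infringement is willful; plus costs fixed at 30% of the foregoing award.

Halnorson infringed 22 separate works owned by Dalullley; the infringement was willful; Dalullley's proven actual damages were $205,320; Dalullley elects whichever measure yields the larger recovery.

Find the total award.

$2,524,808

Statutory damages: 22 × $44,140 = $971,080
Doubled: 2 × $971,080 = $1,942,160
Greater of actual damages ($205,320) or enhanced statutory damages ($1,942,160): $1,942,160
Costs: 30% of $1,942,160 = $582,648
Award plus costs: $1,942,160 + $582,648 = $2,524,808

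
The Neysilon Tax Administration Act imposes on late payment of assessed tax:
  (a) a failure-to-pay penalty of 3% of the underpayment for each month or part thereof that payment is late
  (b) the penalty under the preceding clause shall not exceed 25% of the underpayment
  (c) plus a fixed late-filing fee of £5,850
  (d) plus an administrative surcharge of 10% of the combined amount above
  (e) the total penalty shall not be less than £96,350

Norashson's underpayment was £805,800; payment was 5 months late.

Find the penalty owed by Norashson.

£139,392

Accrued rate: 3% × 5 = 15%, capped at 25% → 15%
Failure-to-pay penalty: 15% of £805,800 = £120,870
Penalty before surcharge: £120,870 + £5,850 = £126,720
Administrative surcharge: 10% of £126,720 = £12,672
Total penalty: £126,720 + £12,672 = £139,392
Minimum £96,350: £139,392 meets the minimum, no increase.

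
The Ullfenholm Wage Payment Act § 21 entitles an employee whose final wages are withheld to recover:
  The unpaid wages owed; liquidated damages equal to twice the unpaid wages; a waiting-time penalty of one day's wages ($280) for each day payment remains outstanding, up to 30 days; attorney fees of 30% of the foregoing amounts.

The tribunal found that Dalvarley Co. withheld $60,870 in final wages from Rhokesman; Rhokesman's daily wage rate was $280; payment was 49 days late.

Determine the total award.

Total award: $248,313

Doubled: 2 × $60,870 = $121,740
Penalty days: min(49, 30) = 30
Waiting-time penalty: 30 × $280 = $8,400
Subtotal: $60,870 + $121,740 + $8,400 = $191,010
Attorney fees: 30% of $191,010 = $57,303
Total award: $191,010 + $57,303 = $248,313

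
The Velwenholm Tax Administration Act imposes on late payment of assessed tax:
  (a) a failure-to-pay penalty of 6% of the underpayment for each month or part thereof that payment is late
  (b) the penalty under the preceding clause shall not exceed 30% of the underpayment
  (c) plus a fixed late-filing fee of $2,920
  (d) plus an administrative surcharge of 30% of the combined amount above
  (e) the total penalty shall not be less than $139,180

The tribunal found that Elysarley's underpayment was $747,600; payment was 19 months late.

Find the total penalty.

Accrued rate: 6% × 19 = 114%, capped at 30% → 30%
Failure-to-pay penalty: 30% of $747,600 = $224,280
Penalty before surcharge: $224,280 + $2,920 = $227,200
Administrative surcharge: 30% of $227,200 = $68,160
Total penalty: $227,200 + $68,160 = $295,360
Minimum $139,180: $295,360 meets the minimum, no increase.

Penalty: $295,360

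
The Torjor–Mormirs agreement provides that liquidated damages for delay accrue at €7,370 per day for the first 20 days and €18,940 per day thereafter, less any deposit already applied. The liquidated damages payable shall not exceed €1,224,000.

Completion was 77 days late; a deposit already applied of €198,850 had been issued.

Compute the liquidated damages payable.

€1,028,130

First 20 days: 20 × €7,370 = €147,400
Remaining days: (77 − 20) × €18,940 = €1,079,580
Accrued per-day damages: €147,400 + €1,079,580 = €1,226,980
Less deposit already applied: €1,226,980 − €198,850 = €1,028,130
Cap at €1,224,000: €1,028,130 is within the cap, no reduction.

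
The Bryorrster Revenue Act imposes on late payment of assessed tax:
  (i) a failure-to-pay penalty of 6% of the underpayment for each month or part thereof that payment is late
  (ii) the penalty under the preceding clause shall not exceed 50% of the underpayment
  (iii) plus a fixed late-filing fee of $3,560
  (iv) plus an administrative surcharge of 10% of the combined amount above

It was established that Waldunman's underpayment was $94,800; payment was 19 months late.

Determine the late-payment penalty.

Penalty: $56,056

Accrued rate: 6% × 19 = 114%, capped at 50% → 50%
Failure-to-pay penalty: 50% of $94,800 = $47,400
Penalty before surcharge: $47,400 + $3,560 = $50,960
Administrative surcharge: 10% of $50,960 = $5,096
Total penalty: $50,960 + $5,096 = $56,056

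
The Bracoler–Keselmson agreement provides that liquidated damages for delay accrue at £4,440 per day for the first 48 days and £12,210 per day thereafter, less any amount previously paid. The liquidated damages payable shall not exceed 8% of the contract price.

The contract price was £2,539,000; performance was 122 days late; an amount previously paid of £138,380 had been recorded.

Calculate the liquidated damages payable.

First 48 days: 48 × £4,440 = £213,120
Remaining days: (122 − 48) × £12,210 = £903,540
Accrued per-day damages: £213,120 + £903,540 = £1,116,660
Less amount previously paid: £1,116,660 − £138,380 = £978,280
Cap: 8% of £2,539,000 = £203,120
Cap at £203,120: £978,280 exceeds the cap → £203,120

Liquidated damages: £203,120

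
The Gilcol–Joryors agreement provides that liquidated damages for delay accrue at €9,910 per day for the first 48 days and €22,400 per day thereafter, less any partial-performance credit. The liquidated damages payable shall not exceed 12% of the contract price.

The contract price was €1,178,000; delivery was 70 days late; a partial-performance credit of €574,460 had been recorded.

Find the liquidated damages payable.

First 48 days: 48 × €9,910 = €475,680
Remaining days: (70 − 48) × €22,400 = €492,800
Accrued per-day damages: €475,680 + €492,800 = €968,480
Less partial-performance credit: €968,480 − €574,460 = €394,020
Cap: 12% of €1,178,000 = €141,360
Cap at €141,360: €394,020 exceeds the cap → €141,360

€141,360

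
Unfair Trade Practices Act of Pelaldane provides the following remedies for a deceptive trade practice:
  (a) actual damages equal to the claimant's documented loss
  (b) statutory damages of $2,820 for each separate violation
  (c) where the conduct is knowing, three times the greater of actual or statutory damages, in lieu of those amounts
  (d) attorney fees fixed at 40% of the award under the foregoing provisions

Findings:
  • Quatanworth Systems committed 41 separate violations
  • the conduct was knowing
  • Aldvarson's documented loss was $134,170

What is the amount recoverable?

Statutory damages: 41 × $2,820 = $115,620
Greater of actual damages ($134,170) or statutory damages ($115,620): $134,170
Trebled: 3 × $134,170 = $402,510
Attorney fees: 40% of $402,510 = $161,004
Total recovery: $402,510 + $161,004 = $563,514

$563,514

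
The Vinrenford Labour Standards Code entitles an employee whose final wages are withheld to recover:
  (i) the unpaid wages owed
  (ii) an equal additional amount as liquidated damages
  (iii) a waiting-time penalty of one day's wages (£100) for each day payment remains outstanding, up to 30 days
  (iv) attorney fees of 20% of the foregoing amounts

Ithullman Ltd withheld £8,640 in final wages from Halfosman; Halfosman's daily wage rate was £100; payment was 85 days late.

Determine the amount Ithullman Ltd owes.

Liquidated damages (equal amount): £8,640
Penalty days: min(85, 30) = 30
Waiting-time penalty: 30 × £100 = £3,000
Subtotal: £8,640 + £8,640 + £3,000 = £20,280
Attorney fees: 20% of £20,280 = £4,056
Total award: £20,280 + £4,056 = £24,336

£24,336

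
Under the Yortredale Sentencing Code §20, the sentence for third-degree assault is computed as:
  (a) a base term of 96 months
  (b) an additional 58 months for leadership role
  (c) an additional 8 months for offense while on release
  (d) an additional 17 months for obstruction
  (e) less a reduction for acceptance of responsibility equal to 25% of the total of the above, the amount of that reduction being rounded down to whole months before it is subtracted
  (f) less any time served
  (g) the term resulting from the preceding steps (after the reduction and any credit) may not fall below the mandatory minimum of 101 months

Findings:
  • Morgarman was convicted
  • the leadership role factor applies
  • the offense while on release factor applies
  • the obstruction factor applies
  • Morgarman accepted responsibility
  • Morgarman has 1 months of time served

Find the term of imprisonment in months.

Leadership role enhancement: +58 months
Offense while on release enhancement: +8 months
Obstruction enhancement: +17 months
Adjusted term: 96 months + 58 months + 8 months + 17 months = 179 months
Acceptance of responsibility reduction: 25% of 179 months = 44 months (rounded down)
After reduction: 179 − 44 = 135 months
Less time served: 135 months − 1 months = 134 months
Minimum 101 months: 134 months meets the minimum, no increase.

134 months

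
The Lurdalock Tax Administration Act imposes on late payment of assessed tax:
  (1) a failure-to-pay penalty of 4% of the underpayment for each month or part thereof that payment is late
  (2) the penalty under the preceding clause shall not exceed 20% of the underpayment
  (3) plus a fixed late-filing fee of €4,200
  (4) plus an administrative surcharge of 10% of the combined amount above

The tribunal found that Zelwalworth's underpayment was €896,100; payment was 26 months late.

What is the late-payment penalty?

€201,762

Accrued rate: 4% × 26 = 104%, capped at 20% → 20%
Failure-to-pay penalty: 20% of €896,100 = €179,220
Penalty before surcharge: €179,220 + €4,200 = €183,420
Administrative surcharge: 10% of €183,420 = €18,342
Total penalty: €183,420 + €18,342 = €201,762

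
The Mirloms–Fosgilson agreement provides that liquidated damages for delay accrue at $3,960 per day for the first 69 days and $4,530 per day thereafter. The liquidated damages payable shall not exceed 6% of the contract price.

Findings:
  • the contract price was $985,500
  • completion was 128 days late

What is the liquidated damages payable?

First 69 days: 69 × $3,960 = $273,240
Remaining days: (128 − 69) × $4,530 = $267,270
Accrued per-day damages: $273,240 + $267,270 = $540,510
Cap: 6% of $985,500 = $59,130
Cap at $59,130: $540,510 exceeds the cap → $59,130

Liquidated damages: $59,130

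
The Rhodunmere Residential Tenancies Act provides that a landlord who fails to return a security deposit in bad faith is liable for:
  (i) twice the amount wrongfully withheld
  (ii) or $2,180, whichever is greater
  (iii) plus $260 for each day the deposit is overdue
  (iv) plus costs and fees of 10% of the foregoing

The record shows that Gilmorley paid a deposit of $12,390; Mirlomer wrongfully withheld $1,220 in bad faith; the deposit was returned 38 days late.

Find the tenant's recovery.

Recovery: $13,552

Doubled: 2 × $1,220 = $2,440
Minimum $2,180: $2,440 meets the minimum, no increase.
Late-return penalty: 38 × $260 = $9,880
Damages plus late penalty: $2,440 + $9,880 = $12,320
Costs and fees: 10% of $12,320 = $1,232
Total recovery: $12,320 + $1,232 = $13,552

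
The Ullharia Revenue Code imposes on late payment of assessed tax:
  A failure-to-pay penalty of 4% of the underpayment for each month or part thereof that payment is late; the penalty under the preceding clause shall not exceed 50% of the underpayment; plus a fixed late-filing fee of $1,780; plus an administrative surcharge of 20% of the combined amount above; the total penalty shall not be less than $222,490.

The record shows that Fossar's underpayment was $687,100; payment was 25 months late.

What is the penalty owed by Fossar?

Accrued rate: 4% × 25 = 100%, capped at 50% → 50%
Failure-to-pay penalty: 50% of $687,100 = $343,550
Penalty before surcharge: $343,550 + $1,780 = $345,330
Administrative surcharge: 20% of $345,330 = $69,066
Total penalty: $345,330 + $69,066 = $414,396
Minimum $222,490: $414,396 meets the minimum, no increase.

$414,396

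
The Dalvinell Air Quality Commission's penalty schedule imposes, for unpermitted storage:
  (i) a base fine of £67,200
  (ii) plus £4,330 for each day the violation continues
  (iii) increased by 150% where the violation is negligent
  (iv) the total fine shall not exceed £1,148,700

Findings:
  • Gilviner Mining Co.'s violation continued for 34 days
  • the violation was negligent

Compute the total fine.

£536,050

Per-day component: 34 × £4,330 = £147,220
Base plus per-day: £67,200 + £147,220 = £214,420
Enhancement: 150% of £214,420 = £321,630
Enhanced fine: £214,420 + £321,630 = £536,050
Cap at £1,148,700: £536,050 is within the cap, no reduction.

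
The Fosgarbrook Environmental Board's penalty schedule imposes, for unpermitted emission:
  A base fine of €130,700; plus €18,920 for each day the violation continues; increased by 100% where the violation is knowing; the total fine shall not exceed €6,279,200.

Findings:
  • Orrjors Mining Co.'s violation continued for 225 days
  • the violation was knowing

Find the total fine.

€6,279,200

Per-day component: 225 × €18,920 = €4,257,000
Base plus per-day: €130,700 + €4,257,000 = €4,387,700
Enhancement: 100% of €4,387,700 = €4,387,700
Enhanced fine: €4,387,700 + €4,387,700 = €8,775,400
Cap at €6,279,200: €8,775,400 exceeds the cap → €6,279,200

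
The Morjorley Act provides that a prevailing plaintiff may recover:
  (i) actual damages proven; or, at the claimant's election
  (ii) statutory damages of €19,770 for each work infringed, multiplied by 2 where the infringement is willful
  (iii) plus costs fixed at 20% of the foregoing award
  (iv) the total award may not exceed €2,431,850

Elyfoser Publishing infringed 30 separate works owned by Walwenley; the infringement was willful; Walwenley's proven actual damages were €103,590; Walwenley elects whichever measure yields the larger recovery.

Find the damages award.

€1,423,440

Statutory damages: 30 × €19,770 = €593,100
Doubled: 2 × €593,100 = €1,186,200
Greater of actual damages (€103,590) or enhanced statutory damages (€1,186,200): €1,186,200
Costs: 20% of €1,186,200 = €237,240
Award plus costs: €1,186,200 + €237,240 = €1,423,440
Cap at €2,431,850: €1,423,440 is within the cap, no reduction.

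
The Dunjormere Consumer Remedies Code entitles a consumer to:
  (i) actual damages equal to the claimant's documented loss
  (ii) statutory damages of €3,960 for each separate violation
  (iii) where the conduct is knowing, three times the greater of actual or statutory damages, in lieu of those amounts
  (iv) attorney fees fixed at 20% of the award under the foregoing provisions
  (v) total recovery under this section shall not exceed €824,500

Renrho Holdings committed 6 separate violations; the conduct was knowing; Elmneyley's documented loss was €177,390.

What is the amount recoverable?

€638,604

Statutory damages: 6 × €3,960 = €23,760
Greater of actual damages (€177,390) or statutory damages (€23,760): €177,390
Trebled: 3 × €177,390 = €532,170
Attorney fees: 20% of €532,170 = €106,434
Total before cap: €532,170 + €106,434 = €638,604
Cap at €824,500: €638,604 is within the cap, no reduction.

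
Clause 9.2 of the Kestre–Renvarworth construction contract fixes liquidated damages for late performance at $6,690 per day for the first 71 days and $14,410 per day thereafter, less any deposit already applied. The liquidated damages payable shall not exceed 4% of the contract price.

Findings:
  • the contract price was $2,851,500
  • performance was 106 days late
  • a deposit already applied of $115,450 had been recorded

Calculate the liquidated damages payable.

$114,060

First 71 days: 71 × $6,690 = $474,990
Remaining days: (106 − 71) × $14,410 = $504,350
Accrued per-day damages: $474,990 + $504,350 = $979,340
Less deposit already applied: $979,340 − $115,450 = $863,890
Cap: 4% of $2,851,500 = $114,060
Cap at $114,060: $863,890 exceeds the cap → $114,060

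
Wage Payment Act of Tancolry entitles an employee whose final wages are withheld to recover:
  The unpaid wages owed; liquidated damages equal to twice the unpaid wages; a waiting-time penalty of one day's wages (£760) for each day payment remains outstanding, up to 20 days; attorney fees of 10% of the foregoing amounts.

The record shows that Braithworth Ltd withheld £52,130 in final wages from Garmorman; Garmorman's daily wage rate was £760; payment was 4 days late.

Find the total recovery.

£175,373

Doubled: 2 × £52,130 = £104,260
Penalty days: min(4, 20) = 4
Waiting-time penalty: 4 × £760 = £3,040
Subtotal: £52,130 + £104,260 + £3,040 = £159,430
Attorney fees: 10% of £159,430 = £15,943
Total award: £159,430 + £15,943 = £175,373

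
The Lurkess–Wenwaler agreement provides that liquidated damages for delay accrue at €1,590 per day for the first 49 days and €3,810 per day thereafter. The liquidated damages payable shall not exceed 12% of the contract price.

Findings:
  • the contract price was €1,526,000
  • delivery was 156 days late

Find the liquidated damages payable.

€183,120

First 49 days: 49 × €1,590 = €77,910
Remaining days: (156 − 49) × €3,810 = €407,670
Accrued per-day damages: €77,910 + €407,670 = €485,580
Cap: 12% of €1,526,000 = €183,120
Cap at €183,120: €485,580 exceeds the cap → €183,120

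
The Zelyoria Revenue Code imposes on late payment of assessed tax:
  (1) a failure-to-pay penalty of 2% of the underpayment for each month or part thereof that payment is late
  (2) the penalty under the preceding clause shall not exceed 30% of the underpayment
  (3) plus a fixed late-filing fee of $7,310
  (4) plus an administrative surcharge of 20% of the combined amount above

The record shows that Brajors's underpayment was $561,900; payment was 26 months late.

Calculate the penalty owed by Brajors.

Accrued rate: 2% × 26 = 52%, capped at 30% → 30%
Failure-to-pay penalty: 30% of $561,900 = $168,570
Penalty before surcharge: $168,570 + $7,310 = $175,880
Administrative surcharge: 20% of $175,880 = $35,176
Total penalty: $175,880 + $35,176 = $211,056

$211,056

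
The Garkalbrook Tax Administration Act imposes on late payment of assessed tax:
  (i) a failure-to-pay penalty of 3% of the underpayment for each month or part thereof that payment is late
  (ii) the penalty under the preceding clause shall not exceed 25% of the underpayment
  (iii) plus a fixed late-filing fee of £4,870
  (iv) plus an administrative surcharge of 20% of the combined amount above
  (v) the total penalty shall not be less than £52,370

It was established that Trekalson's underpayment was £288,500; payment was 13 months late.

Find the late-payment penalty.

Accrued rate: 3% × 13 = 39%, capped at 25% → 25%
Failure-to-pay penalty: 25% of £288,500 = £72,125
Penalty before surcharge: £72,125 + £4,870 = £76,995
Administrative surcharge: 20% of £76,995 = £15,399
Total penalty: £76,995 + £15,399 = £92,394
Minimum £52,370: £92,394 meets the minimum, no increase.

£92,394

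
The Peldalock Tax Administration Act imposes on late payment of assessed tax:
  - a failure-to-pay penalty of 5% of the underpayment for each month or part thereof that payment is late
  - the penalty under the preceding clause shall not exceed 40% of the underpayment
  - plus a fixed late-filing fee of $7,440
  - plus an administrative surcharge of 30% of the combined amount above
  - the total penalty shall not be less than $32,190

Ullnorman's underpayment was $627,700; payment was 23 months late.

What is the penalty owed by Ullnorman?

Accrued rate: 5% × 23 = 115%, capped at 40% → 40%
Failure-to-pay penalty: 40% of $627,700 = $251,080
Penalty before surcharge: $251,080 + $7,440 = $258,520
Administrative surcharge: 30% of $258,520 = $77,556
Total penalty: $258,520 + $77,556 = $336,076
Minimum $32,190: $336,076 meets the minimum, no increase.

$336,076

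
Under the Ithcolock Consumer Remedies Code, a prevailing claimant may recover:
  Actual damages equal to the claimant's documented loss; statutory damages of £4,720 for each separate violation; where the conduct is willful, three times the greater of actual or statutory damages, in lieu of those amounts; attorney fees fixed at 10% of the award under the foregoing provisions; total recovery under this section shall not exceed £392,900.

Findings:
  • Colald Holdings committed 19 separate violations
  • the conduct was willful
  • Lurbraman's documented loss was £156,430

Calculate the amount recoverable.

Statutory damages: 19 × £4,720 = £89,680
Greater of actual damages (£156,430) or statutory damages (£89,680): £156,430
Trebled: 3 × £156,430 = £469,290
Attorney fees: 10% of £469,290 = £46,929
Total before cap: £469,290 + £46,929 = £516,219
Cap at £392,900: £516,219 exceeds the cap → £392,900

Total recovery: £392,900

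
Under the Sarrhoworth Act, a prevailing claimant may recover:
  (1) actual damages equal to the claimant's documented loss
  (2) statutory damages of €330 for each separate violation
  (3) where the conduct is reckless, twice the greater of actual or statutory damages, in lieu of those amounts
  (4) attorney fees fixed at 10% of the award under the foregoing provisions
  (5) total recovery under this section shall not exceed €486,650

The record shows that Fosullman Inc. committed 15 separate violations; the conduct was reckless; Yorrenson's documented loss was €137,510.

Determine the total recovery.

Statutory damages: 15 × €330 = €4,950
Greater of actual damages (€137,510) or statutory damages (€4,950): €137,510
Doubled: 2 × €137,510 = €275,020
Attorney fees: 10% of €275,020 = €27,502
Total before cap: €275,020 + €27,502 = €302,522
Cap at €486,650: €302,522 is within the cap, no reduction.

€302,522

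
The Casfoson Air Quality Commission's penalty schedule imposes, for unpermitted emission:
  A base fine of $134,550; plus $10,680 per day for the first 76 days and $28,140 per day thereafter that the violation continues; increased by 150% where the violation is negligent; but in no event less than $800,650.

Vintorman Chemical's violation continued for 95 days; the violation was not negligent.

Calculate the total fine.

First 76 days: 76 × $10,680 = $811,680
Remaining days: (95 − 76) × $28,140 = $534,660
Per-day component: $811,680 + $534,660 = $1,346,340
Base plus per-day: $134,550 + $1,346,340 = $1,480,890
The violation was not negligent: no 150% increase.
Minimum $800,650: $1,480,890 meets the minimum, no increase.

$1,480,890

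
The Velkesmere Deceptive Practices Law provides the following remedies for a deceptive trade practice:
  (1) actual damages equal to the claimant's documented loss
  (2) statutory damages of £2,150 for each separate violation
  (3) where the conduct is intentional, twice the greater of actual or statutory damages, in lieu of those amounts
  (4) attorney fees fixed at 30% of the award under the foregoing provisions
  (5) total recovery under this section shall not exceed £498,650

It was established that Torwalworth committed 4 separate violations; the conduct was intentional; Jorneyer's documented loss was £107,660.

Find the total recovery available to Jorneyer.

Statutory damages: 4 × £2,150 = £8,600
Greater of actual damages (£107,660) or statutory damages (£8,600): £107,660
Doubled: 2 × £107,660 = £215,320
Attorney fees: 30% of £215,320 = £64,596
Total before cap: £215,320 + £64,596 = £279,916
Cap at £498,650: £279,916 is within the cap, no reduction.

£279,916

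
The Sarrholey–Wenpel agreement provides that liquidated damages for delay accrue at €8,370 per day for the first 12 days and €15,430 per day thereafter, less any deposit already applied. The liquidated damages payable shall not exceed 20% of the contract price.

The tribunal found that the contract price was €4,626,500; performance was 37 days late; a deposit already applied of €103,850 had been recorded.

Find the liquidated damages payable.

First 12 days: 12 × €8,370 = €100,440
Remaining days: (37 − 12) × €15,430 = €385,750
Accrued per-day damages: €100,440 + €385,750 = €486,190
Less deposit already applied: €486,190 − €103,850 = €382,340
Cap: 20% of €4,626,500 = €925,300
Cap at €925,300: €382,340 is within the cap, no reduction.

€382,340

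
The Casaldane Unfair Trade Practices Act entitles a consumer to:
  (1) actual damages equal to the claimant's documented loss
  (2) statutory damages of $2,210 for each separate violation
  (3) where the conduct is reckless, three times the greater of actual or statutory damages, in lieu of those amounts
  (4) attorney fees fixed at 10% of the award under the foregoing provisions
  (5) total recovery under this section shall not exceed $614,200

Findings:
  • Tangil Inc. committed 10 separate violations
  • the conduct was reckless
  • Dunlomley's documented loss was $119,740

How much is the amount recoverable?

Total recovery: $395,142

Statutory damages: 10 × $2,210 = $22,100
Greater of actual damages ($119,740) or statutory damages ($22,100): $119,740
Trebled: 3 × $119,740 = $359,220
Attorney fees: 10% of $359,220 = $35,922
Total before cap: $359,220 + $35,922 = $395,142
Cap at $614,200: $395,142 is within the cap, no reduction.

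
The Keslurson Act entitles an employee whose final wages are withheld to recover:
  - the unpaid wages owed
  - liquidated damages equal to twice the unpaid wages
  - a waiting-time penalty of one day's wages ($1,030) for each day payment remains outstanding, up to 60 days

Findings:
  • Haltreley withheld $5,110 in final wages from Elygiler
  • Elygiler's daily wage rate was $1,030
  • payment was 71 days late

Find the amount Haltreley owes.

Doubled: 2 × $5,110 = $10,220
Penalty days: min(71, 60) = 60
Waiting-time penalty: 60 × $1,030 = $61,800
Total award: $5,110 + $10,220 + $61,800 = $77,130

$77,130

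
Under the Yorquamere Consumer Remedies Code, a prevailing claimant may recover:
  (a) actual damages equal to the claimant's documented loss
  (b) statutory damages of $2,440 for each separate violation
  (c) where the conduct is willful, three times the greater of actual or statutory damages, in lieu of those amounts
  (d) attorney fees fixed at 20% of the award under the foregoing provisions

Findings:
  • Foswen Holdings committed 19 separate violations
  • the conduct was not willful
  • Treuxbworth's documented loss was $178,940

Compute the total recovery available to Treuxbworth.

Statutory damages: 19 × $2,440 = $46,360
Conduct not willful: the in-lieu enhancement does not apply.
Actual plus statutory damages: $178,940 + $46,360 = $225,300
Attorney fees: 20% of $225,300 = $45,060
Total recovery: $225,300 + $45,060 = $270,360

$270,360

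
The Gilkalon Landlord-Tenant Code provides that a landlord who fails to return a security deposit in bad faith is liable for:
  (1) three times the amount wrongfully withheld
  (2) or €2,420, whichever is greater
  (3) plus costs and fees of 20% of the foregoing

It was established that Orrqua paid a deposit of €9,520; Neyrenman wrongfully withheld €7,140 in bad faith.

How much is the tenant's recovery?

€25,704

Trebled: 3 × €7,140 = €21,420
Minimum €2,420: €21,420 meets the minimum, no increase.
Costs and fees: 20% of €21,420 = €4,284
Total recovery: €21,420 + €4,284 = €25,704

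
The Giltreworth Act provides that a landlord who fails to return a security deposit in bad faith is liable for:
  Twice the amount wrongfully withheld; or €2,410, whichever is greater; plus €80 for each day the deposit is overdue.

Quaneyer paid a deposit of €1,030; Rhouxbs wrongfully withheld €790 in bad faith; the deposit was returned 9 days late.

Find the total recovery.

€3,130

Doubled: 2 × €790 = €1,580
Minimum €2,410: €1,580 is below the minimum → €2,410
Late-return penalty: 9 × €80 = €720
Damages plus late penalty: €2,410 + €720 = €3,130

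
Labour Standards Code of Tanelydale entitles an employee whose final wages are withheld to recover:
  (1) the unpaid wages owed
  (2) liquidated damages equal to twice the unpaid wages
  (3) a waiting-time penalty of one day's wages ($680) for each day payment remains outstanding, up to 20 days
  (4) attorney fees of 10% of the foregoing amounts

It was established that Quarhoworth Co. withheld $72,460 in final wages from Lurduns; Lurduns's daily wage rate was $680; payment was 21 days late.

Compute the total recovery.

Total award: $254,078

Doubled: 2 × $72,460 = $144,920
Penalty days: min(21, 20) = 20
Waiting-time penalty: 20 × $680 = $13,600
Subtotal: $72,460 + $144,920 + $13,600 = $230,980
Attorney fees: 10% of $230,980 = $23,098
Total award: $230,980 + $23,098 = $254,078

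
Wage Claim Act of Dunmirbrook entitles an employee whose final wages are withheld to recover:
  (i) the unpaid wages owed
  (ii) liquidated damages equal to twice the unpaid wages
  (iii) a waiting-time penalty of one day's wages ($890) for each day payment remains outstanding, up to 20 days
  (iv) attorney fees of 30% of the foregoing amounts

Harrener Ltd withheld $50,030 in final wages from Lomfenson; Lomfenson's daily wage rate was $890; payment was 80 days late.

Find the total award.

$218,257

Doubled: 2 × $50,030 = $100,060
Penalty days: min(80, 20) = 20
Waiting-time penalty: 20 × $890 = $17,800
Subtotal: $50,030 + $100,060 + $17,800 = $167,890
Attorney fees: 30% of $167,890 = $50,367
Total award: $167,890 + $50,367 = $218,257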